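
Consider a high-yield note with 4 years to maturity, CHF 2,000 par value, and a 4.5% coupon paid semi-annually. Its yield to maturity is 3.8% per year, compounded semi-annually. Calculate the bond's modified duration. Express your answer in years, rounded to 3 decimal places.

Periodic yield y = 0.019. First find Macaulay duration:
  t   CF        PV=CF/(1+0.019)^t    t·PV
  1        45.00        44.1609        44.1609
  2        45.00        43.3375        86.6751
  3        45.00        42.5295       127.5884
  4        45.00        41.7365       166.9459
  5        45.00        40.9583       204.7913
  6        45.00        40.1946       241.1674
  7        45.00        39.4451       276.1158
  8     2,045.00     1,759.1377    14,073.1017
  Σ                  2,051.5001    15,220.5466
P = 2,051.5001; Macaulay duration = 15,220.5466 / 2,051.5001 = 7.41923 half-year periods = 3.70961 years.
Modified duration = D_Mac / (1 + y) = 3.70961 / 1.019 = 3.64045 years.

3.640 years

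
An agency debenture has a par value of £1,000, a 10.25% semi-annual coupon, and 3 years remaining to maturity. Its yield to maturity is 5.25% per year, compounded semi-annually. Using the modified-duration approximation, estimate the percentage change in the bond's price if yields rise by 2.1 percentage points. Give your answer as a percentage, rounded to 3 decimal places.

Periodic yield y = 0.02625. Modified duration first:
  t   CF        PV=CF/(1+0.02625)^t    t·PV
  1        51.25        49.9391        49.9391
  2        51.25        48.6617        97.3235
  3        51.25        47.4170       142.2511
  4        51.25        46.2042       184.8167
  5        51.25        45.0223       225.1117
  6     1,051.25       899.8849     5,399.3097
  Σ                  1,137.1293     6,098.7517
P = 1,137.1293; D_Mac = 5.36329 half-year periods = 2.68164 yrs; D_mod = 2.68164/(1+0.02625) = 2.61305 yrs.
ΔP/P ≈ -D_mod · Δy = -2.61305 × (+0.021) = -0.054874 = -5.4874%.

-5.487%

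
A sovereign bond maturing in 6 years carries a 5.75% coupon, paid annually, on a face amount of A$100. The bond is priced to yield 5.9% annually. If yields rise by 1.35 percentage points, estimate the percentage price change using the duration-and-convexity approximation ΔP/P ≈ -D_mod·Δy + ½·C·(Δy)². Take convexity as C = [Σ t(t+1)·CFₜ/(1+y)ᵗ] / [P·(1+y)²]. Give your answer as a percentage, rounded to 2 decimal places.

-6.39%

With y = 0.059:
  t   CF        PV=CF/(1+0.059)^t    t·PV        t(t+1)·PV
  1         5.75         5.4297         5.4297          10.8593
  2         5.75         5.1271        10.2543          30.7629
  3         5.75         4.8415        14.5245          58.0980
  4         5.75         4.5718        18.2871          91.4353
  5         5.75         4.3171        21.5853         129.5118
  6       105.75        74.9730       449.8377       3,148.8640
  Σ                     99.2601       519.9185       3,469.5313
P = 99.2601; D_Mac = 5.23794 yrs; D_mod = 4.94612 yrs; C = 31.16767.
Duration effect: -4.94612 × (+0.0135) = -0.066773
Convexity effect: 0.5 × 31.16767 × (0.0135)² = +0.0028402
ΔP/P ≈ -0.066773 + 0.0028402 = -0.063932 = -6.3932%.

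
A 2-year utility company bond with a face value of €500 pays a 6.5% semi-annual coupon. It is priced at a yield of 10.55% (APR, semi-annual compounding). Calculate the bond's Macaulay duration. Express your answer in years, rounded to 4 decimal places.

1.9036 years

Periodic yield y = 0.05275. Discount each cash flow and weight by its period:
  t   CF        PV=CF/(1+0.05275)^t    t·PV
  1        16.25        15.4358        15.4358
  2        16.25        14.6623        29.3247
  3        16.25        13.9276        41.7829
  4       516.25       420.2997     1,681.1987
  Σ                    464.3254     1,767.7421
Price P = Σ PV = 464.3254.
Macaulay duration = Σ(t·PV) / P = 1,767.7421 / 464.3254 = 3.80712 half-year periods.
In years: 3.80712 / 2 = 1.90356 years.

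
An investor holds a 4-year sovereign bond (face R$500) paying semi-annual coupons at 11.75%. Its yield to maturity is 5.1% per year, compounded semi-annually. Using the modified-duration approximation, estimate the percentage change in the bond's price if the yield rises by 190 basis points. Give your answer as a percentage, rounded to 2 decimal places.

-6.27%

Periodic yield y = 0.0255. Modified duration first:
  t   CF        PV=CF/(1+0.0255)^t    t·PV
  1       29.375        28.6446        28.6446
  2       29.375        27.9323        55.8646
  3       29.375        27.2377        81.7132
  4       29.375        26.5604       106.2417
  5       29.375        25.9000       129.4999
  6       29.375        25.2560       151.5358
  7       29.375        24.6279       172.3956
  8      529.375       432.7909     3,462.3271
  Σ                    618.9498     4,188.2225
P = 618.9498; D_Mac = 6.76666 half-year periods = 3.38333 yrs; D_mod = 3.38333/(1+0.0255) = 3.29920 yrs.
ΔP/P ≈ -D_mod · Δy = -3.29920 × (+0.019) = -0.062685 = -6.2685%.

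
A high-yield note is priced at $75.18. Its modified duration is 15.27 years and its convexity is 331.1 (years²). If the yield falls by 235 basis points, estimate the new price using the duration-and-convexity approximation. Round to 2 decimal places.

Duration effect: -D_mod·Δy = -15.27 × (-0.0235) = +0.358845
Convexity effect: ½·C·(Δy)² = 0.5 × 331.1 × (-0.0235)² = +0.0914249875
ΔP/P ≈ +0.358845 + 0.0914249875 = +0.4502699875
New price ≈ 75.18 × (1 + 0.4502699875) = 109.03129766025.

$109.03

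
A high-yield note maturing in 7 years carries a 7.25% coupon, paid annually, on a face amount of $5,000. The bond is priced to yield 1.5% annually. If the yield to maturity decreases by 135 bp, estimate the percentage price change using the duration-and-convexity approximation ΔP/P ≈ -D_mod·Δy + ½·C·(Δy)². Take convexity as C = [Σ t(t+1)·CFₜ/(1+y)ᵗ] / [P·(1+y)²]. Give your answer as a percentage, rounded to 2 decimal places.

+8.29%

With y = 0.015:
  t   CF        PV=CF/(1+0.015)^t    t·PV        t(t+1)·PV
  1       362.50       357.1429       357.1429         714.2857
  2       362.50       351.8649       703.7298       2,111.1893
  3       362.50       346.6649     1,039.9947       4,159.9789
  4       362.50       341.5418     1,366.1671       6,830.8357
  5       362.50       336.4944     1,682.4718      10,094.8310
  6       362.50       331.5215     1,989.1293      13,923.9049
  7     5,362.50     4,831.7562    33,822.2932     270,578.3452
  Σ                  6,896.9865    40,960.9288     308,413.3708
P = 6,896.9865; D_Mac = 5.93896 yrs; D_mod = 5.85119 yrs; C = 43.40520.
Duration effect: -5.85119 × (-0.0135) = +0.078991
Convexity effect: 0.5 × 43.40520 × (-0.0135)² = +0.0039553
ΔP/P ≈ +0.078991 + 0.0039553 = +0.082946 = +8.2946%.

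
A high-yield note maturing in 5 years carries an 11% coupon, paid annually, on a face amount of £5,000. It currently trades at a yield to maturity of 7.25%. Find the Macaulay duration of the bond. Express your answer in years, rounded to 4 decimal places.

4.1684 years

Periodic yield y = 0.0725. Discount each cash flow and weight by its year:
  t   CF        PV=CF/(1+0.0725)^t    t·PV
  1       550.00       512.8205       512.8205
  2       550.00       478.1543       956.3086
  3       550.00       445.8315     1,337.4946
  4       550.00       415.6937     1,662.7750
  5     5,550.00     3,911.1681    19,555.8404
  Σ                  5,763.6682    24,025.2391
Price P = Σ PV = 5,763.6682.
Macaulay duration = Σ(t·PV) / P = 24,025.2391 / 5,763.6682 = 4.16839 years.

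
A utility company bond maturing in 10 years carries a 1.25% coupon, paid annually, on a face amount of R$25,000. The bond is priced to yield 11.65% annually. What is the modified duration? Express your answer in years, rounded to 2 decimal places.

Periodic yield y = 0.1165. First find Macaulay duration:
  t   CF        PV=CF/(1+0.1165)^t    t·PV
  1       312.50       279.8925       279.8925
  2       312.50       250.6874       501.3749
  3       312.50       224.5297       673.5892
  4       312.50       201.1014       804.4056
  5       312.50       180.1177       900.5885
  6       312.50       161.3235       967.9410
  7       312.50       144.4904     1,011.4327
  8       312.50       129.4137     1,035.3095
  9       312.50       115.9102     1,043.1914
  10   25,312.50     8,409.0661    84,090.6610
  Σ                 10,096.5326    91,308.3863
P = 10,096.5326; Macaulay duration = 91,308.3863 / 10,096.5326 = 9.04354 years.
Modified duration = D_Mac / (1 + y) = 9.04354 / 1.1165 = 8.09990 years.

8.10 years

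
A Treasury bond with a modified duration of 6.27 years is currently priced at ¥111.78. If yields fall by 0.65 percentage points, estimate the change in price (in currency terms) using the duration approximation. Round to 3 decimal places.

Duration approximation: ΔP/P ≈ -D_mod · Δy = -6.27 × (-0.0065) = +0.040755.
ΔP ≈ 111.78 × (+0.040755) = +4.5555939.

+¥4.556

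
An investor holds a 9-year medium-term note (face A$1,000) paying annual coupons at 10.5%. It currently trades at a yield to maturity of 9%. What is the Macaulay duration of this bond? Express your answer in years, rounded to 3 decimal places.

6.361 years

Periodic yield y = 0.09. Discount each cash flow and weight by its year:
  t   CF        PV=CF/(1+0.09)^t    t·PV
  1       105.00        96.3303        96.3303
  2       105.00        88.3764       176.7528
  3       105.00        81.0793       243.2378
  4       105.00        74.3846       297.5386
  5       105.00        68.2428       341.2140
  6       105.00        62.6081       375.6484
  7       105.00        57.4386       402.0702
  8       105.00        52.6960       421.5677
  9     1,105.00       508.7727     4,578.9543
  Σ                  1,089.9287     6,933.3140
Price P = Σ PV = 1,089.9287.
Macaulay duration = Σ(t·PV) / P = 6,933.3140 / 1,089.9287 = 6.36125 years.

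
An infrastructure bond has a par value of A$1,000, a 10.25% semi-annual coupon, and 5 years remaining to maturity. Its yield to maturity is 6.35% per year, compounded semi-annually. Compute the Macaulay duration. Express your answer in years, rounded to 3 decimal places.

Periodic yield y = 0.03175. Discount each cash flow and weight by its period:
  t   CF        PV=CF/(1+0.03175)^t    t·PV
  1        51.25        49.6729        49.6729
  2        51.25        48.1443        96.2886
  3        51.25        46.6628       139.9883
  4        51.25        45.2268       180.9072
  5        51.25        43.8350       219.1752
  6        51.25        42.4861       254.9167
  7        51.25        41.1787       288.2508
  8        51.25        39.9115       319.2920
  9        51.25        38.6833       348.1497
  10    1,051.25       769.0618     7,690.6179
  Σ                  1,164.8632     9,587.2594
Price P = Σ PV = 1,164.8632.
Macaulay duration = Σ(t·PV) / P = 9,587.2594 / 1,164.8632 = 8.23037 half-year periods.
In years: 8.23037 / 2 = 4.11519 years.

4.115 years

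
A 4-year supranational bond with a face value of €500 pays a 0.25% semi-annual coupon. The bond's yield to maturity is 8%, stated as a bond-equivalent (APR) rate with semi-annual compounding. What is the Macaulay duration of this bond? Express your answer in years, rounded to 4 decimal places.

3.9789 years

Periodic yield y = 0.04. Discount each cash flow and weight by its period:
  t   CF        PV=CF/(1+0.04)^t    t·PV
  1        0.625         0.6010         0.6010
  2        0.625         0.5778         1.1557
  3        0.625         0.5556         1.6669
  4        0.625         0.5343         2.1370
  5        0.625         0.5137         2.5685
  6        0.625         0.4939         2.9637
  7        0.625         0.4749         3.3246
  8      500.625       365.8018     2,926.4143
  Σ                    369.5531     2,940.8316
Price P = Σ PV = 369.5531.
Macaulay duration = Σ(t·PV) / P = 2,940.8316 / 369.5531 = 7.95781 half-year periods.
In years: 7.95781 / 2 = 3.97890 years.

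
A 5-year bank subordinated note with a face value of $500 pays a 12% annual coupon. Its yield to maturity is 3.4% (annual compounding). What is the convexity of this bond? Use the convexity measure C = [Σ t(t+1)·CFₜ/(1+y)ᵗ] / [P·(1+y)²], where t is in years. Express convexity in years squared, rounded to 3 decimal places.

With y = 0.034:
  t   CF        PV=CF/(1+0.034)^t    t·PV        t(t+1)·PV
  1        60.00        58.0271        58.0271         116.0542
  2        60.00        56.1190       112.2381         336.7142
  3        60.00        54.2737       162.8212         651.2847
  4        60.00        52.4891       209.9564       1,049.7819
  5       560.00       473.7894     2,368.9470      14,213.6818
  Σ                    694.6983     2,911.9897      16,367.5168
P = 694.6983.
Convexity = Σ t(t+1)·PV / [P·(1+y)²] = 16,367.5168 / (694.6983 × 1.069156) = 22.03664.

22.037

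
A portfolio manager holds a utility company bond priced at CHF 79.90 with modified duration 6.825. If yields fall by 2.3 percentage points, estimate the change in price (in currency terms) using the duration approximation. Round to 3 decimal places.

Duration approximation: ΔP/P ≈ -D_mod · Δy = -6.825 × (-0.023) = +0.156975.
ΔP ≈ 79.90 × (+0.156975) = +12.5423025.

+CHF 12.542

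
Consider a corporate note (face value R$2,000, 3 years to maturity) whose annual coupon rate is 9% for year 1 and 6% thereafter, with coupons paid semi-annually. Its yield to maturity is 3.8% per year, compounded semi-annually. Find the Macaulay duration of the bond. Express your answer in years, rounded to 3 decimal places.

2.742 years

Periodic yield y = 0.019. Discount each cash flow and weight by its period:
  t   CF        PV=CF/(1+0.019)^t    t·PV
  1        90.00        88.3219        88.3219
  2        90.00        86.6751       173.3501
  3        60.00        56.7060       170.1179
  4        60.00        55.6486       222.5945
  5        60.00        54.6110       273.0551
  6     2,060.00     1,840.0182    11,040.1091
  Σ                  2,181.9808    11,967.5487
Price P = Σ PV = 2,181.9808.
Macaulay duration = Σ(t·PV) / P = 11,967.5487 / 2,181.9808 = 5.48472 half-year periods.
In years: 5.48472 / 2 = 2.74236 years.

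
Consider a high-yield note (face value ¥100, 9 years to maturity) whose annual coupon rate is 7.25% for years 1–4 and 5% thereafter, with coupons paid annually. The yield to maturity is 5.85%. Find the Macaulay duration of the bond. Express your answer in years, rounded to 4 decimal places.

Periodic yield y = 0.0585. Discount each cash flow and weight by its year:
  t   CF        PV=CF/(1+0.0585)^t    t·PV
  1         7.25         6.8493         6.8493
  2         7.25         6.4708        12.9415
  3         7.25         6.1132        18.3395
  4         7.25         5.7753        23.1012
  5         5.00         3.7628        18.8142
  6         5.00         3.5549        21.3293
  7         5.00         3.3584        23.5089
  8         5.00         3.1728        25.3824
  9       105.00        62.9465       566.5184
  Σ                    102.0040       716.7847
Price P = Σ PV = 102.0040.
Macaulay duration = Σ(t·PV) / P = 716.7847 / 102.0040 = 7.02703 years.

7.0270 years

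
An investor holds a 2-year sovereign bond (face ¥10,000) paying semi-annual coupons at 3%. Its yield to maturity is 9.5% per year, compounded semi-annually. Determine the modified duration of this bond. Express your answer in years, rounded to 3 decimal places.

Periodic yield y = 0.0475. First find Macaulay duration:
  t   CF        PV=CF/(1+0.0475)^t    t·PV
  1       150.00       143.1981       143.1981
  2       150.00       136.7046       273.4092
  3       150.00       130.5056       391.5168
  4    10,150.00     8,430.4337    33,721.7347
  Σ                  8,840.8420    34,529.8588
P = 8,840.8420; Macaulay duration = 34,529.8588 / 8,840.8420 = 3.90572 half-year periods = 1.95286 years.
Modified duration = D_Mac / (1 + y) = 1.95286 / 1.0475 = 1.86431 years.

1.864 years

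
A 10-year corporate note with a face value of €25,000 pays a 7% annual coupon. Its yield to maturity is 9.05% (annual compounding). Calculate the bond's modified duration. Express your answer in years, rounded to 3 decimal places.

Periodic yield y = 0.0905. First find Macaulay duration:
  t   CF        PV=CF/(1+0.0905)^t    t·PV
  1     1,750.00     1,604.7685     1,604.7685
  2     1,750.00     1,471.5896     2,943.1792
  3     1,750.00     1,349.4632     4,048.3895
  4     1,750.00     1,237.4720     4,949.8879
  5     1,750.00     1,134.7748     5,673.8742
  6     1,750.00     1,040.6005     6,243.6030
  7     1,750.00       954.2416     6,679.6914
  8     1,750.00       875.0496     7,000.3971
  9     1,750.00       802.4297     7,221.8677
  10   26,750.00    11,247.7871   112,477.8710
  Σ                 21,718.1766   158,843.5294
P = 21,718.1766; Macaulay duration = 158,843.5294 / 21,718.1766 = 7.31385 years.
Modified duration = D_Mac / (1 + y) = 7.31385 / 1.0905 = 6.70688 years.

6.707 years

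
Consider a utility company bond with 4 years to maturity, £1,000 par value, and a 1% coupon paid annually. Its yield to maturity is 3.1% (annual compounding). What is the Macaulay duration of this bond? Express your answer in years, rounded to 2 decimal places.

Periodic yield y = 0.031. Discount each cash flow and weight by its year:
  t   CF        PV=CF/(1+0.031)^t    t·PV
  1        10.00         9.6993         9.6993
  2        10.00         9.4077        18.8154
  3        10.00         9.1248        27.3744
  4     1,010.00       893.8954     3,575.5817
  Σ                    922.1272     3,631.4708
Price P = Σ PV = 922.1272.
Macaulay duration = Σ(t·PV) / P = 3,631.4708 / 922.1272 = 3.93815 years.

3.94 years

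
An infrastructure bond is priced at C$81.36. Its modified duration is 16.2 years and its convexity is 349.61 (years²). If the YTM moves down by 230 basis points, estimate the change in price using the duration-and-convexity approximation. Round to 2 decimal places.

+C$37.84

Duration effect: -D_mod·Δy = -16.2 × (-0.023) = +0.372600
Convexity effect: ½·C·(Δy)² = 0.5 × 349.61 × (-0.023)² = +0.092471845
ΔP/P ≈ +0.372600 + 0.092471845 = +0.465071845
ΔP ≈ 81.36 × (+0.465071845) = +37.8382453092.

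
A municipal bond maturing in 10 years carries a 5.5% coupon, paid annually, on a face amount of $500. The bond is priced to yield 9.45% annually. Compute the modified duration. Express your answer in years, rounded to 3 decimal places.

Periodic yield y = 0.0945. First find Macaulay duration:
  t   CF        PV=CF/(1+0.0945)^t    t·PV
  1        27.50        25.1256        25.1256
  2        27.50        22.9563        45.9125
  3        27.50        20.9742        62.9226
  4        27.50        19.1633        76.6531
  5        27.50        17.5087        87.5435
  6        27.50        15.9970        95.9819
  7        27.50        14.6158       102.3105
  8        27.50        13.3539       106.8308
  9        27.50        12.2009       109.8078
  10      527.50       213.8281     2,138.2811
  Σ                    375.7237     2,851.3696
P = 375.7237; Macaulay duration = 2,851.3696 / 375.7237 = 7.58901 years.
Modified duration = D_Mac / (1 + y) = 7.58901 / 1.0945 = 6.93377 years.

6.934 years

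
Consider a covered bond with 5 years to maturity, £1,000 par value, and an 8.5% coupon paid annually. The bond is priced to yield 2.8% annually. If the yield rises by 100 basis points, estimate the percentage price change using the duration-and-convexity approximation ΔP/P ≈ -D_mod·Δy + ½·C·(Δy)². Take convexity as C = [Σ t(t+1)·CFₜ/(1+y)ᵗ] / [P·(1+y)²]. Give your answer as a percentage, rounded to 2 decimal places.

With y = 0.028:
  t   CF        PV=CF/(1+0.028)^t    t·PV        t(t+1)·PV
  1        85.00        82.6848        82.6848         165.3696
  2        85.00        80.4327       160.8654         482.5963
  3        85.00        78.2419       234.7258         938.9032
  4        85.00        76.1108       304.4433       1,522.2166
  5     1,085.00       945.0704     4,725.3520      28,352.1122
  Σ                  1,262.5407     5,508.0714      31,461.1980
P = 1,262.5407; D_Mac = 4.36269 yrs; D_mod = 4.24386 yrs; C = 23.57999.
Duration effect: -4.24386 × (+0.01) = -0.042439
Convexity effect: 0.5 × 23.57999 × (0.01)² = +0.0011790
ΔP/P ≈ -0.042439 + 0.0011790 = -0.041260 = -4.1260%.

-4.13%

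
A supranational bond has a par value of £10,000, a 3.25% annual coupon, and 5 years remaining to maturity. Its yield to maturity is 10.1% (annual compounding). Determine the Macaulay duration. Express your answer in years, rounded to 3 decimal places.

Periodic yield y = 0.101. Discount each cash flow and weight by its year:
  t   CF        PV=CF/(1+0.101)^t    t·PV
  1       325.00       295.1862       295.1862
  2       325.00       268.1074       536.2147
  3       325.00       243.5126       730.5377
  4       325.00       221.1740       884.6960
  5    10,325.00     6,381.9510    31,909.7550
  Σ                  7,409.9311    34,356.3897
Price P = Σ PV = 7,409.9311.
Macaulay duration = Σ(t·PV) / P = 34,356.3897 / 7,409.9311 = 4.63653 years.

4.637 years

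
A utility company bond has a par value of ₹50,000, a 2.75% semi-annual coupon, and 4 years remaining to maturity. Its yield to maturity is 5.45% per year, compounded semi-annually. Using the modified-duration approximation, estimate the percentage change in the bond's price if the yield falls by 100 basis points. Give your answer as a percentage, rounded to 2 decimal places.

+3.70%

Periodic yield y = 0.02725. Modified duration first:
  t   CF        PV=CF/(1+0.02725)^t    t·PV
  1       687.50       669.2626       669.2626
  2       687.50       651.5090     1,303.0179
  3       687.50       634.2263     1,902.6789
  4       687.50       617.4021     2,469.6084
  5       687.50       601.0242     3,005.1210
  6       687.50       585.0807     3,510.4844
  7       687.50       569.5602     3,986.9216
  8    50,687.50    40,878.1913   327,025.5307
  Σ                 45,206.2565   343,872.6255
P = 45,206.2565; D_Mac = 7.60675 half-year periods = 3.80337 yrs; D_mod = 3.80337/(1+0.02725) = 3.70248 yrs.
ΔP/P ≈ -D_mod · Δy = -3.70248 × (-0.01) = +0.037025 = +3.7025%.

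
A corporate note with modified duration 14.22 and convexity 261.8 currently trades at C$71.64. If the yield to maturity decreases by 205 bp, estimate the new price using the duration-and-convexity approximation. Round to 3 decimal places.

Duration effect: -D_mod·Δy = -14.22 × (-0.0205) = +0.291510
Convexity effect: ½·C·(Δy)² = 0.5 × 261.8 × (-0.0205)² = +0.055010725
ΔP/P ≈ +0.291510 + 0.055010725 = +0.346520725
New price ≈ 71.64 × (1 + 0.346520725) = 96.464744739.

C$96.465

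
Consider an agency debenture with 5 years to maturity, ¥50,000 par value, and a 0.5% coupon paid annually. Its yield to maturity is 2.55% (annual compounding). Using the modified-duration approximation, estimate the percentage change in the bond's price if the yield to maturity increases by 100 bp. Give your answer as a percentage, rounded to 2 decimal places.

-4.82%

Periodic yield y = 0.0255. Modified duration first:
  t   CF        PV=CF/(1+0.0255)^t    t·PV
  1       250.00       243.7835       243.7835
  2       250.00       237.7216       475.4432
  3       250.00       231.8105       695.4314
  4       250.00       226.0463       904.1851
  5    50,250.00    44,305.5103   221,527.5513
  Σ                 45,244.8721   223,846.3945
P = 45,244.8721; D_Mac = 4.94744 yrs; D_mod = 4.94744/(1+0.0255) = 4.82442 yrs.
ΔP/P ≈ -D_mod · Δy = -4.82442 × (+0.01) = -0.048244 = -4.8244%.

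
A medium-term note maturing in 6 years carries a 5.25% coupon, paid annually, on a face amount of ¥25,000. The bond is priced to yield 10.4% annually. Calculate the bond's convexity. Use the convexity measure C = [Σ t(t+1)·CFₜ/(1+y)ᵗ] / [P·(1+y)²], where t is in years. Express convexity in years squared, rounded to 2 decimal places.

28.36

With y = 0.104:
  t   CF        PV=CF/(1+0.104)^t    t·PV        t(t+1)·PV
  1     1,312.50     1,188.8587     1,188.8587       2,377.7174
  2     1,312.50     1,076.8648     2,153.7295       6,461.1886
  3     1,312.50       975.4210     2,926.2629      11,705.0517
  4     1,312.50       883.5335     3,534.1340      17,670.6699
  5     1,312.50       800.3021     4,001.5104      24,009.0624
  6    26,312.50    14,532.7457    87,196.4739     610,375.3175
  Σ                 19,457.7257   101,000.9695     672,599.0075
P = 19,457.7257.
Convexity = Σ t(t+1)·PV / [P·(1+y)²] = 672,599.0075 / (19,457.7257 × 1.218816) = 28.36129.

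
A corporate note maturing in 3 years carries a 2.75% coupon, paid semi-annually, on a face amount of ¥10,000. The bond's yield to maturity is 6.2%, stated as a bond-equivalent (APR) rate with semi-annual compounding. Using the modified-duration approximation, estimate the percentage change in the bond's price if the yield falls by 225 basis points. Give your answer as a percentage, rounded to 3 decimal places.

+6.316%

Periodic yield y = 0.031. Modified duration first:
  t   CF        PV=CF/(1+0.031)^t    t·PV
  1       137.50       133.3657       133.3657
  2       137.50       129.3556       258.7113
  3       137.50       125.4662       376.3986
  4       137.50       121.6937       486.7747
  5       137.50       118.0346       590.1731
  6    10,137.50     8,440.7080    50,644.2479
  Σ                  9,068.6238    52,489.6712
P = 9,068.6238; D_Mac = 5.78805 half-year periods = 2.89403 yrs; D_mod = 2.89403/(1+0.031) = 2.80701 yrs.
ΔP/P ≈ -D_mod · Δy = -2.80701 × (-0.0225) = +0.063158 = +6.3158%.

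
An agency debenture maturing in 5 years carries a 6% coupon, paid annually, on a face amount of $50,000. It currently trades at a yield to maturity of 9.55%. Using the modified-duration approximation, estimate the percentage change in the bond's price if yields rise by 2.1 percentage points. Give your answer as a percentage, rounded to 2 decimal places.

-8.47%

Periodic yield y = 0.0955. Modified duration first:
  t   CF        PV=CF/(1+0.0955)^t    t·PV
  1     3,000.00     2,738.4756     2,738.4756
  2     3,000.00     2,499.7495     4,999.4990
  3     3,000.00     2,281.8343     6,845.5030
  4     3,000.00     2,082.9159     8,331.6634
  5    53,000.00    33,590.3060   167,951.5300
  Σ                 43,193.2813   190,866.6710
P = 43,193.2813; D_Mac = 4.41890 yrs; D_mod = 4.41890/(1+0.0955) = 4.03368 yrs.
ΔP/P ≈ -D_mod · Δy = -4.03368 × (+0.021) = -0.084707 = -8.4707%.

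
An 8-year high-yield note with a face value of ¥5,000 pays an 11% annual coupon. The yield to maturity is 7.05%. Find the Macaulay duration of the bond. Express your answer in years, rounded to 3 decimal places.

Periodic yield y = 0.0705. Discount each cash flow and weight by its year:
  t   CF        PV=CF/(1+0.0705)^t    t·PV
  1       550.00       513.7786       513.7786
  2       550.00       479.9427       959.8853
  3       550.00       448.3350     1,345.0051
  4       550.00       418.8090     1,675.2360
  5       550.00       391.2275     1,956.1373
  6       550.00       365.4624     2,192.7742
  7       550.00       341.3941     2,389.7586
  8     5,550.00     3,218.1006    25,744.8044
  Σ                  6,177.0497    36,777.3795
Price P = Σ PV = 6,177.0497.
Macaulay duration = Σ(t·PV) / P = 36,777.3795 / 6,177.0497 = 5.95387 years.

5.954 years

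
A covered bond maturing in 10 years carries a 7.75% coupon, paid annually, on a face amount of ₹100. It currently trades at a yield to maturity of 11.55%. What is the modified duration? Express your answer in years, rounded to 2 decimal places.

Periodic yield y = 0.1155. First find Macaulay duration:
  t   CF        PV=CF/(1+0.1155)^t    t·PV
  1         7.75         6.9476         6.9476
  2         7.75         6.2282        12.4564
  3         7.75         5.5833        16.7500
  4         7.75         5.0052        20.0209
  5         7.75         4.4870        22.4349
  6         7.75         4.0224        24.1343
  7         7.75         3.6059        25.2414
  8         7.75         3.2325        25.8604
  9         7.75         2.8978        26.0806
  10      107.75        36.1178       361.1782
  Σ                     78.1278       541.1046
P = 78.1278; Macaulay duration = 541.1046 / 78.1278 = 6.92589 years.
Modified duration = D_Mac / (1 + y) = 6.92589 / 1.1155 = 6.20878 years.

6.21 years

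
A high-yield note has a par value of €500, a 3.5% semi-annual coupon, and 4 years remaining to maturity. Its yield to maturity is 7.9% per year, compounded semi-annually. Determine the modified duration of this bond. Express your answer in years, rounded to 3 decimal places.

Periodic yield y = 0.0395. First find Macaulay duration:
  t   CF        PV=CF/(1+0.0395)^t    t·PV
  1         8.75         8.4175         8.4175
  2         8.75         8.0977        16.1953
  3         8.75         7.7899        23.3698
  4         8.75         7.4939        29.9758
  5         8.75         7.2092        36.0459
  6         8.75         6.9352        41.6114
  7         8.75         6.6717        46.7019
  8       508.75       373.1715     2,985.3720
  Σ                    425.7867     3,187.6896
P = 425.7867; Macaulay duration = 3,187.6896 / 425.7867 = 7.48659 half-year periods = 3.74329 years.
Modified duration = D_Mac / (1 + y) = 3.74329 / 1.0395 = 3.60105 years.

3.601 years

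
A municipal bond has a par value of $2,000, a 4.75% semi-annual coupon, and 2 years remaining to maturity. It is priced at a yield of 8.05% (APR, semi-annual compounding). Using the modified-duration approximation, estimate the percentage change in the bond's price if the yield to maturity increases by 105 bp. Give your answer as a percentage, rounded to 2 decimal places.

Periodic yield y = 0.04025. Modified duration first:
  t   CF        PV=CF/(1+0.04025)^t    t·PV
  1        47.50        45.6621        45.6621
  2        47.50        43.8953        87.7906
  3        47.50        42.1969       126.5907
  4     2,047.50     1,748.5297     6,994.1188
  Σ                  1,880.2840     7,254.1622
P = 1,880.2840; D_Mac = 3.85801 half-year periods = 1.92901 yrs; D_mod = 1.92901/(1+0.04025) = 1.85437 yrs.
ΔP/P ≈ -D_mod · Δy = -1.85437 × (+0.0105) = -0.019471 = -1.9471%.

-1.95%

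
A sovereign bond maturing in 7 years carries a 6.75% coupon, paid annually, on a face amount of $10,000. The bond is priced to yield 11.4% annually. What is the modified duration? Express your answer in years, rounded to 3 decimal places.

Periodic yield y = 0.114. First find Macaulay duration:
  t   CF        PV=CF/(1+0.114)^t    t·PV
  1       675.00       605.9246       605.9246
  2       675.00       543.9179     1,087.8359
  3       675.00       488.2567     1,464.7701
  4       675.00       438.2915     1,753.1658
  5       675.00       393.4394     1,967.1969
  6       675.00       353.1772     2,119.0630
  7    10,675.00     5,013.8524    35,096.9670
  Σ                  7,836.8597    44,094.9234
P = 7,836.8597; Macaulay duration = 44,094.9234 / 7,836.8597 = 5.62661 years.
Modified duration = D_Mac / (1 + y) = 5.62661 / 1.114 = 5.05081 years.

5.051 years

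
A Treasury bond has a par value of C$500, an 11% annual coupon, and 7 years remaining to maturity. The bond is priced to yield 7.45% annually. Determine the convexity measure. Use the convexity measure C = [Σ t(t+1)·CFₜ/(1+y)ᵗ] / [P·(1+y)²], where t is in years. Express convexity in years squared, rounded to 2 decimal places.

33.81

With y = 0.0745:
  t   CF        PV=CF/(1+0.0745)^t    t·PV        t(t+1)·PV
  1        55.00        51.1866        51.1866         102.3732
  2        55.00        47.6376        95.2752         285.8256
  3        55.00        44.3347       133.0040         532.0160
  4        55.00        41.2607       165.0430         825.2148
  5        55.00        38.3999       191.9997       1,151.9983
  6        55.00        35.7375       214.4250       1,500.9750
  7       555.00       335.6202     2,349.3411      18,794.7291
  Σ                    594.1772     3,200.2746      23,193.1320
P = 594.1772.
Convexity = Σ t(t+1)·PV / [P·(1+y)²] = 23,193.1320 / (594.1772 × 1.154550) = 33.80886.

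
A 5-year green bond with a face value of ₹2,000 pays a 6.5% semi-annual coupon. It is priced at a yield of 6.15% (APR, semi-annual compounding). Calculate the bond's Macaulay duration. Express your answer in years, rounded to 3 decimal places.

Periodic yield y = 0.03075. Discount each cash flow and weight by its period:
  t   CF        PV=CF/(1+0.03075)^t    t·PV
  1        65.00        63.0609        63.0609
  2        65.00        61.1796       122.3592
  3        65.00        59.3545       178.0634
  4        65.00        57.5838       230.3350
  5        65.00        55.8659       279.3294
  6        65.00        54.1993       325.1955
  7        65.00        52.5823       368.0764
  8        65.00        51.0137       408.1094
  9        65.00        49.4918       445.4262
  10    2,065.00     1,525.4101    15,254.1011
  Σ                  2,029.7418    17,674.0565
Price P = Σ PV = 2,029.7418.
Macaulay duration = Σ(t·PV) / P = 17,674.0565 / 2,029.7418 = 8.70754 half-year periods.
In years: 8.70754 / 2 = 4.35377 years.

4.354 years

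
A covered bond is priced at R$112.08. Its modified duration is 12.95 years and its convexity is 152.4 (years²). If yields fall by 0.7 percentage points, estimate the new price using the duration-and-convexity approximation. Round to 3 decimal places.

Duration effect: -D_mod·Δy = -12.95 × (-0.007) = +0.090650
Convexity effect: ½·C·(Δy)² = 0.5 × 152.4 × (-0.007)² = +0.0037338
ΔP/P ≈ +0.090650 + 0.0037338 = +0.0943838
New price ≈ 112.08 × (1 + 0.0943838) = 122.658536304.

R$122.659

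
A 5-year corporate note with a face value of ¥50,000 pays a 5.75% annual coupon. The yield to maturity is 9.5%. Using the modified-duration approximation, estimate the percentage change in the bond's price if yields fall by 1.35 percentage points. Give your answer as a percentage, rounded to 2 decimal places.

Periodic yield y = 0.095. Modified duration first:
  t   CF        PV=CF/(1+0.095)^t    t·PV
  1     2,875.00     2,625.5708     2,625.5708
  2     2,875.00     2,397.7815     4,795.5631
  3     2,875.00     2,189.7548     6,569.2645
  4     2,875.00     1,999.7761     7,999.1044
  5    52,875.00    33,587.6628   167,938.3140
  Σ                 42,800.5460   189,927.8167
P = 42,800.5460; D_Mac = 4.43751 yrs; D_mod = 4.43751/(1+0.095) = 4.05252 yrs.
ΔP/P ≈ -D_mod · Δy = -4.05252 × (-0.0135) = +0.054709 = +5.4709%.

+5.47%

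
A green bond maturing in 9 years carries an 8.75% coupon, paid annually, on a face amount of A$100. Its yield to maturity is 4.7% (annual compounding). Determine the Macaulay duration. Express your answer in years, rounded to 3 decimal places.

Periodic yield y = 0.047. Discount each cash flow and weight by its year:
  t   CF        PV=CF/(1+0.047)^t    t·PV
  1         8.75         8.3572         8.3572
  2         8.75         7.9821        15.9641
  3         8.75         7.6237        22.8712
  4         8.75         7.2815        29.1260
  5         8.75         6.9546        34.7732
  6         8.75         6.6424        39.8547
  7         8.75         6.3443        44.4099
  8         8.75         6.0595        48.4758
  9       108.75        71.9298       647.3686
  Σ                    129.1752       891.2007
Price P = Σ PV = 129.1752.
Macaulay duration = Σ(t·PV) / P = 891.2007 / 129.1752 = 6.89916 years.

6.899 years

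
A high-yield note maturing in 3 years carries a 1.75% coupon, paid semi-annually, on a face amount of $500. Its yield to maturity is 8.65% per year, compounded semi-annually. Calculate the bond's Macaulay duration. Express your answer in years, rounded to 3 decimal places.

Periodic yield y = 0.04325. Discount each cash flow and weight by its period:
  t   CF        PV=CF/(1+0.04325)^t    t·PV
  1        4.375         4.1936         4.1936
  2        4.375         4.0198         8.0395
  3        4.375         3.8531        11.5594
  4        4.375         3.6934        14.7735
  5        4.375         3.5403        17.7013
  6      504.375       391.2219     2,347.3316
  Σ                    410.5221     2,403.5990
Price P = Σ PV = 410.5221.
Macaulay duration = Σ(t·PV) / P = 2,403.5990 / 410.5221 = 5.85498 half-year periods.
In years: 5.85498 / 2 = 2.92749 years.

2.927 years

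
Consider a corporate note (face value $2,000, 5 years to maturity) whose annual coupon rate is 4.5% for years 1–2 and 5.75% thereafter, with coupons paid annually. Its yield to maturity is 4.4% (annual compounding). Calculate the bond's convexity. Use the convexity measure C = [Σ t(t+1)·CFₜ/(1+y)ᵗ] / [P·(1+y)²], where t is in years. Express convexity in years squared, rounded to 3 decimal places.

24.344

With y = 0.044:
  t   CF        PV=CF/(1+0.044)^t    t·PV        t(t+1)·PV
  1        90.00        86.2069        86.2069         172.4138
  2        90.00        82.5737       165.1473         495.4419
  3       115.00       101.0640       303.1919       1,212.7676
  4       115.00        96.8046       387.2183       1,936.0913
  5     2,115.00     1,705.3278     8,526.6391      51,159.8348
  Σ                  2,071.9769     9,468.4035      54,976.5494
P = 2,071.9769.
Convexity = Σ t(t+1)·PV / [P·(1+y)²] = 54,976.5494 / (2,071.9769 × 1.089936) = 24.34398.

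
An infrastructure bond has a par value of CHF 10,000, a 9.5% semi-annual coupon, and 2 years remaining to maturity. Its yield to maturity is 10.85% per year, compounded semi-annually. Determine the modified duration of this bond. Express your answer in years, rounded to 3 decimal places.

1.770 years

Periodic yield y = 0.05425. First find Macaulay duration:
  t   CF        PV=CF/(1+0.05425)^t    t·PV
  1       475.00       450.5573       450.5573
  2       475.00       427.3723       854.7446
  3       475.00       405.3804     1,216.1413
  4    10,475.00     8,479.6825    33,918.7301
  Σ                  9,762.9925    36,440.1733
P = 9,762.9925; Macaulay duration = 36,440.1733 / 9,762.9925 = 3.73248 half-year periods = 1.86624 years.
Modified duration = D_Mac / (1 + y) = 1.86624 / 1.05425 = 1.77021 years.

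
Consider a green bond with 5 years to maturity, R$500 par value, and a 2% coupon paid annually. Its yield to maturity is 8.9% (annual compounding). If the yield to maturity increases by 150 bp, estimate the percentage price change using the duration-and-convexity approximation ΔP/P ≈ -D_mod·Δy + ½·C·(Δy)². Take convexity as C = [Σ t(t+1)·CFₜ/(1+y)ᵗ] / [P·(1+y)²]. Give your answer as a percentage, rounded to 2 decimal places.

-6.30%

With y = 0.089:
  t   CF        PV=CF/(1+0.089)^t    t·PV        t(t+1)·PV
  1        10.00         9.1827         9.1827          18.3655
  2        10.00         8.4323        16.8645          50.5936
  3        10.00         7.7431        23.2294          92.9175
  4        10.00         7.1103        28.4412         142.2062
  5       510.00       332.9897     1,664.9484       9,989.6905
  Σ                    365.4581     1,742.6663      10,293.7732
P = 365.4581; D_Mac = 4.76844 yrs; D_mod = 4.37874 yrs; C = 23.75096.
Duration effect: -4.37874 × (+0.015) = -0.065681
Convexity effect: 0.5 × 23.75096 × (0.015)² = +0.0026720
ΔP/P ≈ -0.065681 + 0.0026720 = -0.063009 = -6.3009%.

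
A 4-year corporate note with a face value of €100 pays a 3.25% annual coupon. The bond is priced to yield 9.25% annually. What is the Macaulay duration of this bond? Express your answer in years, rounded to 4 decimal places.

3.7910 years

Periodic yield y = 0.0925. Discount each cash flow and weight by its year:
  t   CF        PV=CF/(1+0.0925)^t    t·PV
  1         3.25         2.9748         2.9748
  2         3.25         2.7230         5.4459
  3         3.25         2.4924         7.4772
  4       103.25        72.4777       289.9107
  Σ                     80.6679       305.8087
Price P = Σ PV = 80.6679.
Macaulay duration = Σ(t·PV) / P = 305.8087 / 80.6679 = 3.79096 years.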